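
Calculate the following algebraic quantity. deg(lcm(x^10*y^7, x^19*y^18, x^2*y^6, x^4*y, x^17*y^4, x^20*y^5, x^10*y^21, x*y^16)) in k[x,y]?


lcm = componentwise max:
x: max(10,19,2,4,17,20,10,1)=20
y: max(7,18,6,1,4,5,21,16)=21
Total=20+21=41


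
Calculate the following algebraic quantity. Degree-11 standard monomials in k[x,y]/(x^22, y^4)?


k[x,y], I = (x^22, y^4), d = 11
Need i < 22 and d-i < 4.
Range: 8 <= i <= 11.
H(11) = 4


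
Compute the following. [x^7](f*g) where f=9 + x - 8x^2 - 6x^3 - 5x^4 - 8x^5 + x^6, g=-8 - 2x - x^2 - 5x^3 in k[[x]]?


[x^7] = sum a_i*b_j, i+j=7
  -5*-5=25
  -8*-1=8
  1*-2=-2
Sum=31


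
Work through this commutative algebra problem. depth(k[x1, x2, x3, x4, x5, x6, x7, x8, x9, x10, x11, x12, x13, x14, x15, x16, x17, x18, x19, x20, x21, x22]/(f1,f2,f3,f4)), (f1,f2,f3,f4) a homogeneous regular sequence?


depth(R)=22
depth(R/I)=22-4=18


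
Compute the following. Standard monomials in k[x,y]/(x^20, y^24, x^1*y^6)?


k[x,y]/I, I = (x^20, y^24, x^1*y^6)
Rect: 20x24=480. Corner: (20-1)x(24-6)=342.
dim = 480-342 = 138


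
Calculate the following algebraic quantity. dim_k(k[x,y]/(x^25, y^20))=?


Basis: x^i*y^j, i<25, j<20
25*20=500


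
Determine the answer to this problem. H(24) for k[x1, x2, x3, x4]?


C(d+n-1,n-1)=C(27,3)=2925


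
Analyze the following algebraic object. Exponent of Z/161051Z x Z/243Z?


Exponent = lcm of the cyclic orders; pairwise coprime => product.
11^5*3^5=161051*243=39135393


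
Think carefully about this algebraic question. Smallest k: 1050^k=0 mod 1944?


1050^k mod 1944:
k=1: 1050
k=2: 252
k=3: 216
k=4: 1296
k=5: 0
First zero at k = 5


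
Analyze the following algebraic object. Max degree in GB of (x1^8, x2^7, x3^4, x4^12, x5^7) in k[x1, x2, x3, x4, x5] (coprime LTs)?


Pure powers, coprime LTs => already GB.
Degrees: 8, 7, 4, 12, 7
Max=12


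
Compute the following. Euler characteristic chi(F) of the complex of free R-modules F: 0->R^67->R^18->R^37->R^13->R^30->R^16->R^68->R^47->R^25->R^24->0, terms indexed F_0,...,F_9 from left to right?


chi = sum (-1)^i * rank:
(-1)^0*67=67
(-1)^1*18=-18
(-1)^2*37=37
(-1)^3*13=-13
(-1)^4*30=30
(-1)^5*16=-16
(-1)^6*68=68
(-1)^7*47=-47
(-1)^8*25=25
(-1)^9*24=-24
chi=109


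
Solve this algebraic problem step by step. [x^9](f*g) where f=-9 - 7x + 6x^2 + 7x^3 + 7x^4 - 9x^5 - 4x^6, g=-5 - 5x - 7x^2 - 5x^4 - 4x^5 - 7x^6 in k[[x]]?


[x^9] = sum a_i*b_j, i+j=9
  7*-7=-49
  7*-4=-28
  -9*-5=45
Sum=-32


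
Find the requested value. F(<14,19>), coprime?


gcd(14,19)=1 => F=ab-a-b=14*19-14-19=266-33=233


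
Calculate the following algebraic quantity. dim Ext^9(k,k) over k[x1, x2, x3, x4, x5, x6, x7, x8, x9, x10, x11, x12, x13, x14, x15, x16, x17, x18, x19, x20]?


C(n,i)=C(20,9)=167960


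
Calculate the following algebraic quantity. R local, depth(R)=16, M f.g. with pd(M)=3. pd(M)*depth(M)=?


pd+depth=16
depth=16-3=13
pd*depth=3*13=39


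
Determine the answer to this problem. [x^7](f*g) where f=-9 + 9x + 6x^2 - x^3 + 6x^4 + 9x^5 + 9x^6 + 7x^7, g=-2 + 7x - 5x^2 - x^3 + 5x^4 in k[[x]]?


[x^7] = sum a_i*b_j, i+j=7
  -1*5=-5
  6*-1=-6
  9*-5=-45
  9*7=63
  7*-2=-14
Sum=-7


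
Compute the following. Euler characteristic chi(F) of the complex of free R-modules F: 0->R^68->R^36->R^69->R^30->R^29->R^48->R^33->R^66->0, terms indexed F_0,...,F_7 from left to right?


chi = sum (-1)^i * rank:
(-1)^0*68=68
(-1)^1*36=-36
(-1)^2*69=69
(-1)^3*30=-30
(-1)^4*29=29
(-1)^5*48=-48
(-1)^6*33=33
(-1)^7*66=-66
chi=19


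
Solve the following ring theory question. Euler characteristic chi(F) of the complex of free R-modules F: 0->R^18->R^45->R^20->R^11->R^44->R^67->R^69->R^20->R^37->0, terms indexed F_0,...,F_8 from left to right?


chi = sum (-1)^i * rank:
(-1)^0*18=18
(-1)^1*45=-45
(-1)^2*20=20
(-1)^3*11=-11
(-1)^4*44=44
(-1)^5*67=-67
(-1)^6*69=69
(-1)^7*20=-20
(-1)^8*37=37
chi=45


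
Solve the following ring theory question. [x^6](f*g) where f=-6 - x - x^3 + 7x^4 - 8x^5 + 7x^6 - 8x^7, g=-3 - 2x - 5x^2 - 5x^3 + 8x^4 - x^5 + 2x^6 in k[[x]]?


[x^6] = sum a_i*b_j, i+j=6
  -6*2=-12
  -1*-1=1
  -1*-5=5
  7*-5=-35
  -8*-2=16
  7*-3=-21
Sum=-46


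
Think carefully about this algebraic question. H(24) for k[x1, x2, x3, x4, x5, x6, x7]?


C(d+n-1,n-1)=C(30,6)=593775


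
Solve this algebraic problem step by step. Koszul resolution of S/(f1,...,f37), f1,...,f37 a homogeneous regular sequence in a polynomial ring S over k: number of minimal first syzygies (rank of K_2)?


Regular sequence => Koszul complex is the minimal free resolution.
Syz_1 minimally generated by Koszul relations f_i*e_j - f_j*e_i (i<j): mu(Syz_1) = beta_2 = C(m,2) = m(m-1)/2
m=37
37*36/2 = 666


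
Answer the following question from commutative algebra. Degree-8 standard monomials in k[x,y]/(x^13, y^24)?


k[x,y], I = (x^13, y^24), d = 8
Need i < 13 and d-i < 24.
Range: 0 <= i <= 8.
H(8) = 9


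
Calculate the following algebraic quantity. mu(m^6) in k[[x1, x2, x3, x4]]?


C(n+d-1,d)=C(9,6)=84


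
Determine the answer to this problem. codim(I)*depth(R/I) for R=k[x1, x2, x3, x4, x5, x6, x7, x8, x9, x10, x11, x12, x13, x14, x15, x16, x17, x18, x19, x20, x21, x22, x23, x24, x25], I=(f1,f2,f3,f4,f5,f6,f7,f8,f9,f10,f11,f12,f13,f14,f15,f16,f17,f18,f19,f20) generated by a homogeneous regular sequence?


codim=20, depth=dim(R/I)=25-20=5
Product=20*5=100


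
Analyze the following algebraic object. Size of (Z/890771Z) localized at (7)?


7-primary part: 890771=7^5*53
Size=7^5=16807


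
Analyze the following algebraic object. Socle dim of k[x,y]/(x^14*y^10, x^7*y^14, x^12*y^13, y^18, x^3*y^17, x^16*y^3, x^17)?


Socle = ann(m) = span of standard monomials u with x*u, y*u in I (staircase corners).
Minimal generators: x^17, x^16*y^3, x^14*y^10, x^12*y^13, x^7*y^14, x^3*y^17, y^18
Corners: x^2y^17, x^6y^16, x^11y^13, x^13y^12, x^15y^9, x^16y^2
Socle dim=6


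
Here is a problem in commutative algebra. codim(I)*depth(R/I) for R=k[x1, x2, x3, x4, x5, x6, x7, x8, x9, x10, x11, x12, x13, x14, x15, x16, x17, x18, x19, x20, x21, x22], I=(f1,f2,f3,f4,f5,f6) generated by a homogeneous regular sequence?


codim=6, depth=dim(R/I)=22-6=16
Product=6*16=96


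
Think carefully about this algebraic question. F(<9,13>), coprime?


gcd(9,13)=1 => F=ab-a-b=9*13-9-13=117-22=95


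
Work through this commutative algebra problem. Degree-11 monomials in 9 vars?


C(d+n-1,n-1)=C(19,8)=75582


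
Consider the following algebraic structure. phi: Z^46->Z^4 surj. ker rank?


rank(ker) = 46-4 = 42


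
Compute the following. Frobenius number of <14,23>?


gcd(14,23)=1 => F=ab-a-b=14*23-14-23=322-37=285


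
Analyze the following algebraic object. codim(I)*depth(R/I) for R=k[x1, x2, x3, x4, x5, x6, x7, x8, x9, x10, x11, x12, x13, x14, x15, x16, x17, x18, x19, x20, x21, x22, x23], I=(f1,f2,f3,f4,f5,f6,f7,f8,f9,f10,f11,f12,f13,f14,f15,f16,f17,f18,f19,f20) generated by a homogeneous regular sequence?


codim=20, depth=dim(R/I)=23-20=3
Product=20*3=60


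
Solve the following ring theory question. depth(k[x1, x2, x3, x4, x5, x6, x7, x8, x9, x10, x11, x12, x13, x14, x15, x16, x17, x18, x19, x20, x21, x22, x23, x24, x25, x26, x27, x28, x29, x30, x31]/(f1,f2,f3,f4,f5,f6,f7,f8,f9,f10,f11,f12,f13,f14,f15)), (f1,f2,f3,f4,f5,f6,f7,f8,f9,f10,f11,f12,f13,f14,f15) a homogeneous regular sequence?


depth(R)=31
depth(R/I)=31-15=16


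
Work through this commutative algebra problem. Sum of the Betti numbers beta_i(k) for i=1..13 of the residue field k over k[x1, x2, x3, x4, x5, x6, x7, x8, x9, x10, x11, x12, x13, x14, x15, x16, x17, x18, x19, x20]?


Koszul resolution: beta_i(k)=C(n,i), n=20
C(20,1)=20, C(20,2)=190, C(20,3)=1140, C(20,4)=4845, C(20,5)=15504, C(20,6)=38760, C(20,7)=77520, C(20,8)=125970, C(20,9)=167960, C(20,10)=184756, C(20,11)=167960, C(20,12)=125970, C(20,13)=77520
Sum=988115


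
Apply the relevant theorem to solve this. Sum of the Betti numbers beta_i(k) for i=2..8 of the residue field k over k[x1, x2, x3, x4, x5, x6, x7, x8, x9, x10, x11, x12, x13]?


Koszul resolution: beta_i(k)=C(n,i), n=13
C(13,2)=78, C(13,3)=286, C(13,4)=715, C(13,5)=1287, C(13,6)=1716, C(13,7)=1716, C(13,8)=1287
Sum=7085


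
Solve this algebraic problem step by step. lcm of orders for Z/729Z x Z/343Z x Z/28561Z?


Exponent = lcm of the cyclic orders; pairwise coprime => product.
3^6*7^3*13^4=729*343*28561=7141592367


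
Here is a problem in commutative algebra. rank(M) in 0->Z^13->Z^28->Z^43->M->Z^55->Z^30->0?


Alt sum=0:
(-1)^0*13 + (-1)^1*28 + (-1)^2*43 + (-1)^3*? + (-1)^4*55 + (-1)^5*30=0
rank(M)=53


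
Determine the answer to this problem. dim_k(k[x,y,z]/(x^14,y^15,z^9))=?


Basis: x^iy^jz^k, i<14,j<15,k<9
14*15*9=1890


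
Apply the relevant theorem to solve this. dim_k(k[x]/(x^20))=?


Basis: 1,x,...,x^19
dim=20


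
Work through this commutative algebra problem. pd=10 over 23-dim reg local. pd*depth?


pd+depth=23
depth=23-10=13
pd*depth=10*13=130


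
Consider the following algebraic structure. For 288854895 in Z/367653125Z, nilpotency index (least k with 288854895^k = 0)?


288854895^k mod 367653125:
k=1: 288854895
k=2: 145786025
k=3: 358992375
k=4: 69028750
k=5: 105043750
k=6: 0
First zero at k = 6


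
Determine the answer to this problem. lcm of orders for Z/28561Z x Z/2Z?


Exponent = lcm of the cyclic orders; pairwise coprime => product.
13^4*2^1=28561*2=57122


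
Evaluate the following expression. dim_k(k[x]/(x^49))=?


Basis: 1,x,...,x^48
dim=49


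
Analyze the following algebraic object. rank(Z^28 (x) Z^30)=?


rank(M(x)N) = rank(M)*rank(N)
28*30 = 840


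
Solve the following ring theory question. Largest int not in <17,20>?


gcd(17,20)=1 => F=ab-a-b=17*20-17-20=340-37=303


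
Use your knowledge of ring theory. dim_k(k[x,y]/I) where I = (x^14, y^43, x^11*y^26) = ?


k[x,y]/I, I = (x^14, y^43, x^11*y^26)
Rect: 14x43=602. Corner: (14-11)x(43-26)=51.
dim = 602-51 = 551


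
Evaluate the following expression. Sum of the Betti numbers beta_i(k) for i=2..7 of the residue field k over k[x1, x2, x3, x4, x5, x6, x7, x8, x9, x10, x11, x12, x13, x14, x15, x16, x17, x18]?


Koszul resolution: beta_i(k)=C(n,i), n=18
C(18,2)=153, C(18,3)=816, C(18,4)=3060, C(18,5)=8568, C(18,6)=18564, C(18,7)=31824
Sum=62985


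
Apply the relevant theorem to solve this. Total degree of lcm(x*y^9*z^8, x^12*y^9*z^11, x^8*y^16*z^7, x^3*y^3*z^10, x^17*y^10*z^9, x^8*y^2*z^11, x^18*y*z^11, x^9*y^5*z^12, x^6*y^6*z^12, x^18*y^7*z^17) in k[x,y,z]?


lcm = componentwise max:
x: max(1,12,8,3,17,8,18,9,6,18)=18
y: max(9,9,16,3,10,2,1,5,6,7)=16
z: max(8,11,7,10,9,11,11,12,12,17)=17
Total=18+16+17=51


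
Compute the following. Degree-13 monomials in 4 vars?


C(d+n-1,n-1)=C(16,3)=560


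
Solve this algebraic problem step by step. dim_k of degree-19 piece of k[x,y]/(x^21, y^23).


k[x,y], I = (x^21, y^23), d = 19
Need i < 21 and d-i < 23.
Range: 0 <= i <= 19.
H(19) = 20


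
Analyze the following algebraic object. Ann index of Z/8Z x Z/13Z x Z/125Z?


Exponent = lcm of the cyclic orders; pairwise coprime => product.
2^3*13^1*5^3=8*13*125=13000


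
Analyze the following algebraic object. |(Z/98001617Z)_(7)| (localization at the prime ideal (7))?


7-primary part: 98001617=7^8*17
Size=7^8=5764801


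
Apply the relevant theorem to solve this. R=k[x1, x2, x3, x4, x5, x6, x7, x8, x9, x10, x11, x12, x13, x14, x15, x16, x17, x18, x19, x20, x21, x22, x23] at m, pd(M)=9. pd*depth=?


pd+depth=23
depth=23-9=14
pd*depth=9*14=126


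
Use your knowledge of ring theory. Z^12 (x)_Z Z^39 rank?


rank(M(x)N) = rank(M)*rank(N)
12*39 = 468


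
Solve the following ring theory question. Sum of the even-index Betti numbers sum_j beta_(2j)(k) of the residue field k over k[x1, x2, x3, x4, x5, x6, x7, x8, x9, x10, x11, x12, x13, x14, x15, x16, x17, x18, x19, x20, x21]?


Koszul resolution: beta_i(k)=C(n,i), n=21
sum_even C(21,i) = 2^(n-1) = 2^20 = 1048576


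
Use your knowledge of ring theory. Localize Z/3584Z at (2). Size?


2-primary part: 3584=2^9*7
Size=2^9=512


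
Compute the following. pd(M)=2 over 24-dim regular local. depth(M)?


pd+depth=depth(R)=24
depth=24-2=22


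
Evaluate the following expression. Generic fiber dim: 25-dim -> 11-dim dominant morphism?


dim(fiber)=dim(X)-dim(Y)=25-11=14


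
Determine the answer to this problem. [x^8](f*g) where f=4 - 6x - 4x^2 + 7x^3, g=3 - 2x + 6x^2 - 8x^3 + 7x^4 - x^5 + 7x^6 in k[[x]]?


[x^8] = sum a_i*b_j, i+j=8
  -4*7=-28
  7*-1=-7
Sum=-35


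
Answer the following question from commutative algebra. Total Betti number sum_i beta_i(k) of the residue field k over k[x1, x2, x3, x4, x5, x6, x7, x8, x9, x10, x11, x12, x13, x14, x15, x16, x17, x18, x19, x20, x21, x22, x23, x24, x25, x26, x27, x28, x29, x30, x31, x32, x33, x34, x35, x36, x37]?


Koszul resolution: beta_i(k)=C(n,i), n=37
sum_i C(37,i) = 2^37 = 137438953472


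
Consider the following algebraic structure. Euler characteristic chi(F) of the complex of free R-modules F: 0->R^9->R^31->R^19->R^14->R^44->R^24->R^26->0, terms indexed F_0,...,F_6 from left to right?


chi = sum (-1)^i * rank:
(-1)^0*9=9
(-1)^1*31=-31
(-1)^2*19=19
(-1)^3*14=-14
(-1)^4*44=44
(-1)^5*24=-24
(-1)^6*26=26
chi=29


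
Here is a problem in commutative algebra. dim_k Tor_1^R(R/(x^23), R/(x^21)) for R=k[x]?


Tor_1(R/I,R/J)=(I cap J)/IJ=(x^23)/(x^44)
dim=44-23=min(23,21)=21


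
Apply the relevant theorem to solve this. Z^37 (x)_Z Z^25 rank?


rank(M(x)N) = rank(M)*rank(N)
37*25 = 925


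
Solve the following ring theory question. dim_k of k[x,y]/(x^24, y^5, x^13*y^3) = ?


k[x,y]/I, I = (x^24, y^5, x^13*y^3)
Rect: 24x5=120. Corner: (24-13)x(5-3)=22.
dim = 120-22 = 98


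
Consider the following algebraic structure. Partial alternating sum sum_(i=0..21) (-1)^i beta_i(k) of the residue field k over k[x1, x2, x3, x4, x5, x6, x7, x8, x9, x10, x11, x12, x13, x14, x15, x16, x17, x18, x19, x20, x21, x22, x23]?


Koszul resolution: beta_i(k)=C(n,i), n=23
sum_(i=0..p) (-1)^i C(n,i) = (-1)^p C(n-1,p)
(-1)^21*C(22,21) = (-1)^21*22 = -22


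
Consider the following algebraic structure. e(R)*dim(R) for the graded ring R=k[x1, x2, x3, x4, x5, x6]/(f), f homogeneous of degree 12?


e(R)=deg(f)=12, dim(R)=6-1=5
e*dim=12*5=60


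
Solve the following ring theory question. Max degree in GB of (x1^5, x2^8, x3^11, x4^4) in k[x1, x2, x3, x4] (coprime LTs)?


Pure powers, coprime LTs => already GB.
Degrees: 5, 8, 11, 4
Max=11


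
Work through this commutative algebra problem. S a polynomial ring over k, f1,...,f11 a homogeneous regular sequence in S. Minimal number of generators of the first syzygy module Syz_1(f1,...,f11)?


Regular sequence => Koszul complex is the minimal free resolution.
Syz_1 minimally generated by Koszul relations f_i*e_j - f_j*e_i (i<j): mu(Syz_1) = beta_2 = C(m,2) = m(m-1)/2
m=11
11*10/2 = 55


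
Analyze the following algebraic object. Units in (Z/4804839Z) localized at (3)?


Local ring = Z/2187Z.
phi(2187) = 3^6*(3-1) = 1458


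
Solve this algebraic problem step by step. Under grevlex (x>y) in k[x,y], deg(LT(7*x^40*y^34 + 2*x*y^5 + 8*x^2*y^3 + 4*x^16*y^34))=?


LT: 7*x^40*y^34
deg_x=40, deg_y=34
Total=40+34=74


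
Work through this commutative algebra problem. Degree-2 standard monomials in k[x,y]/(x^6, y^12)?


k[x,y], I = (x^6, y^12), d = 2
Need i < 6 and d-i < 12.
Range: 0 <= i <= 2.
H(2) = 3


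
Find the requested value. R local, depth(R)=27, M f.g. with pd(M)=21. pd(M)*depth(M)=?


pd+depth=27
depth=27-21=6
pd*depth=21*6=126


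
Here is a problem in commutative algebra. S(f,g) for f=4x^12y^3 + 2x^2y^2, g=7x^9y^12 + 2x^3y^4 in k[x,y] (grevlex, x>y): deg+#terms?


LT(f)=4x^12y^3, LT(g)=7x^9y^12
lcm(LM)=x^12y^12
S(f,g) (scaled by 28 to clear denominators) = 7y^9*f - 4x^3*g = 14x^2y^11 - 8x^6y^4
2 terms, deg 13.
13+2=15


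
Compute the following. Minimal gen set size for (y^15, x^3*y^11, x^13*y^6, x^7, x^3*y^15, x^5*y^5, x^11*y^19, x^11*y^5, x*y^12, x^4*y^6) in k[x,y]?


Remove redundant (divisible by others).
x^11*y^19 redundant.
x^3*y^15 redundant.
x^11*y^5 redundant.
x^13*y^6 redundant.
Min: x^7, x^5*y^5, x^4*y^6, x^3*y^11, x*y^12, y^15
Count=6


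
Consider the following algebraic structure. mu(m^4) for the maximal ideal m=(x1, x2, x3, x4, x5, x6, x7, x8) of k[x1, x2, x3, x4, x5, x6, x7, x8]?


Graded Nakayama: mu(m^d) = dim_k (m^d/m^(d+1)) = #degree-4 monomials in 8 vars
C(n+d-1,d)=C(11,4)=330


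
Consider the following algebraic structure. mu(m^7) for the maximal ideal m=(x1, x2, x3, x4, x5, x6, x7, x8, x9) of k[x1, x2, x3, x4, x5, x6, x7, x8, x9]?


Graded Nakayama: mu(m^d) = dim_k (m^d/m^(d+1)) = #degree-7 monomials in 9 vars
C(n+d-1,d)=C(15,7)=6435


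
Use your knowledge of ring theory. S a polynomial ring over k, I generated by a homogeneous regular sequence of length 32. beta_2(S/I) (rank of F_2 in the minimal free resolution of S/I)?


Regular sequence => Koszul complex is the minimal free resolution.
Syz_1 minimally generated by Koszul relations f_i*e_j - f_j*e_i (i<j): mu(Syz_1) = beta_2 = C(m,2) = m(m-1)/2
m=32
32*31/2 = 496


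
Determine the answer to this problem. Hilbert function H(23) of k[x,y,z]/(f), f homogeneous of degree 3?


C(25,2)-C(22,2)=300-231=69


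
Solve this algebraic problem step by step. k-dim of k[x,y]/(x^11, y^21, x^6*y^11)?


k[x,y]/I, I = (x^11, y^21, x^6*y^11)
Rect: 11x21=231. Corner: (11-6)x(21-11)=50.
dim = 231-50 = 181


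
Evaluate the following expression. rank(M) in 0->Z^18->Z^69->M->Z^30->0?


Alt sum=0:
(-1)^0*18 + (-1)^1*69 + (-1)^2*? + (-1)^3*30=0
rank(M)=81


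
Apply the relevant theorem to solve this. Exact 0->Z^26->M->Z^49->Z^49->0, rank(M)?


Alt sum=0:
(-1)^0*26 + (-1)^1*? + (-1)^2*49 + (-1)^3*49=0
rank(M)=26


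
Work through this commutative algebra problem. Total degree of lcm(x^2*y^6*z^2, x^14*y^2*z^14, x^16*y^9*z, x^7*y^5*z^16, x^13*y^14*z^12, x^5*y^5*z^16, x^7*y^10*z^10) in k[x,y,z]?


lcm = componentwise max:
x: max(2,14,16,7,13,5,7)=16
y: max(6,2,9,5,14,5,10)=14
z: max(2,14,1,16,12,16,10)=16
Total=16+14+16=46


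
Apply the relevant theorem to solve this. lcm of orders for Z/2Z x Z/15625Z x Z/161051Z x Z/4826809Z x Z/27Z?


Exponent = lcm of the cyclic orders; pairwise coprime => product.
2^1*5^6*11^5*13^6*3^3=2*15625*161051*4826809*27=655899538718531250


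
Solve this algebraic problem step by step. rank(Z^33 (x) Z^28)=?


rank(M(x)N) = rank(M)*rank(N)
33*28 = 924


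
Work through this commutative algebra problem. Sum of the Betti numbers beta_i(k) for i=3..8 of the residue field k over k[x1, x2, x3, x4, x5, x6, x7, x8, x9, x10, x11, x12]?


Koszul resolution: beta_i(k)=C(n,i), n=12
C(12,3)=220, C(12,4)=495, C(12,5)=792, C(12,6)=924, C(12,7)=792, C(12,8)=495
Sum=3718


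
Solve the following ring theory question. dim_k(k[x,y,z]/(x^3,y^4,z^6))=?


Basis: x^iy^jz^k, i<3,j<4,k<6
3*4*6=72


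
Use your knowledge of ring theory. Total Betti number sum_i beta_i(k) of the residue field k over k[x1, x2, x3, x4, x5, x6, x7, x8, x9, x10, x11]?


Koszul resolution: beta_i(k)=C(n,i), n=11
sum_i C(11,i) = 2^11 = 2048


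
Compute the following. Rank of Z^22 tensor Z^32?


rank(M(x)N) = rank(M)*rank(N)
22*32 = 704


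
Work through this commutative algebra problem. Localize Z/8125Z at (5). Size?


5-primary part: 8125=5^4*13
Size=5^4=625


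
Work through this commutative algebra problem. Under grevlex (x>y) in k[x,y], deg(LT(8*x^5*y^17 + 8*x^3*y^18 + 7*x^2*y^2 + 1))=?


LT: 8*x^5*y^17
deg_x=5, deg_y=17
Total=5+17=22


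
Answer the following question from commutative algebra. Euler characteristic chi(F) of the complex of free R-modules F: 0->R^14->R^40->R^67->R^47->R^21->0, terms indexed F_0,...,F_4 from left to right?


chi = sum (-1)^i * rank:
(-1)^0*14=14
(-1)^1*40=-40
(-1)^2*67=67
(-1)^3*47=-47
(-1)^4*21=21
chi=15


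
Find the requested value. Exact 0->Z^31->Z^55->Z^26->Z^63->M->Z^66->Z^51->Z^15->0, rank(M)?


Alt sum=0:
(-1)^0*31 + (-1)^1*55 + (-1)^2*26 + (-1)^3*63 + (-1)^4*? + (-1)^5*66 + (-1)^6*51 + (-1)^7*15=0
rank(M)=91


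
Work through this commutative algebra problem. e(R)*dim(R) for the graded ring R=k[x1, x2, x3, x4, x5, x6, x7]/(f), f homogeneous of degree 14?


e(R)=deg(f)=14, dim(R)=7-1=6
e*dim=14*6=84


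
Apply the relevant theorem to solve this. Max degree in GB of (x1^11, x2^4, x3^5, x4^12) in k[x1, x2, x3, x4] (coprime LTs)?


Pure powers, coprime LTs => already GB.
Degrees: 11, 4, 5, 12
Max=12


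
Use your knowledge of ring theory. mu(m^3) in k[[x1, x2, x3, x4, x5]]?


C(n+d-1,d)=C(7,3)=35


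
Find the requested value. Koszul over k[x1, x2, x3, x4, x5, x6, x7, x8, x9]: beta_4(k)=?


C(n,i)=C(9,4)=126


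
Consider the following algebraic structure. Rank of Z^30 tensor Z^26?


rank(M(x)N) = rank(M)*rank(N)
30*26 = 780


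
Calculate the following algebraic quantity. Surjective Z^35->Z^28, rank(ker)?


rank(ker) = 35-28 = 7


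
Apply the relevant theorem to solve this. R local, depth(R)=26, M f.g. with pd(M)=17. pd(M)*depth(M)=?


pd+depth=26
depth=26-17=9
pd*depth=17*9=153


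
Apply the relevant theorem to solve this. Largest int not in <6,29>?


gcd(6,29)=1 => F=ab-a-b=6*29-6-29=174-35=139


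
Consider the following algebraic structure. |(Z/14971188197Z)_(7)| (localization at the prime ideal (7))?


7-primary part: 14971188197=7^10*53
Size=7^10=282475249


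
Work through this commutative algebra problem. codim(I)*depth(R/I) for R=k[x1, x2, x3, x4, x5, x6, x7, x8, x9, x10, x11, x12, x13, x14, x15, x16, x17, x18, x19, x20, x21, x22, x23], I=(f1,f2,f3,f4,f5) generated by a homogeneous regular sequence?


codim=5, depth=dim(R/I)=23-5=18
Product=5*18=90


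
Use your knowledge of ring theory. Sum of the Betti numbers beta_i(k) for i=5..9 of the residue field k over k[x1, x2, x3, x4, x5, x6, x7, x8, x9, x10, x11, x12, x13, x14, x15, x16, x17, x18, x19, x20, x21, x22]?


Koszul resolution: beta_i(k)=C(n,i), n=22
C(22,5)=26334, C(22,6)=74613, C(22,7)=170544, C(22,8)=319770, C(22,9)=497420
Sum=1088681


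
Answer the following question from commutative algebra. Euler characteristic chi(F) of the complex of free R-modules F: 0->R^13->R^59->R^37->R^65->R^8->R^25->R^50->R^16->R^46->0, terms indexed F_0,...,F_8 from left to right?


chi = sum (-1)^i * rank:
(-1)^0*13=13
(-1)^1*59=-59
(-1)^2*37=37
(-1)^3*65=-65
(-1)^4*8=8
(-1)^5*25=-25
(-1)^6*50=50
(-1)^7*16=-16
(-1)^8*46=46
chi=-11


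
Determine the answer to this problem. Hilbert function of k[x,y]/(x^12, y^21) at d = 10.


k[x,y], I = (x^12, y^21), d = 10
Need i < 12 and d-i < 21.
Range: 0 <= i <= 10.
H(10) = 11


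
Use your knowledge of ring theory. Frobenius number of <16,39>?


gcd(16,39)=1 => F=ab-a-b=16*39-16-39=624-55=569


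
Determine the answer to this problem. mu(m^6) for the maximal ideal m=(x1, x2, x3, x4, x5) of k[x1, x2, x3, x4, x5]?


Graded Nakayama: mu(m^d) = dim_k (m^d/m^(d+1)) = #degree-6 monomials in 5 vars
C(n+d-1,d)=C(10,6)=210


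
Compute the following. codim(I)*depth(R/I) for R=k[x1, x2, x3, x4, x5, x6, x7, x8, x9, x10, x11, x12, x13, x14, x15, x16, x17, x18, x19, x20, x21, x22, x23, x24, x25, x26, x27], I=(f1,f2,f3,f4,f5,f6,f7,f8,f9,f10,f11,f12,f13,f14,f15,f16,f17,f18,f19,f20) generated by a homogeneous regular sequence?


codim=20, depth=dim(R/I)=27-20=7
Product=20*7=140


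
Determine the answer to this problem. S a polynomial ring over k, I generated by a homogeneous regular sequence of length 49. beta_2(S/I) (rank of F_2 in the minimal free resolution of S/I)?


Regular sequence => Koszul complex is the minimal free resolution.
Syz_1 minimally generated by Koszul relations f_i*e_j - f_j*e_i (i<j): mu(Syz_1) = beta_2 = C(m,2) = m(m-1)/2
m=49
49*48/2 = 1176


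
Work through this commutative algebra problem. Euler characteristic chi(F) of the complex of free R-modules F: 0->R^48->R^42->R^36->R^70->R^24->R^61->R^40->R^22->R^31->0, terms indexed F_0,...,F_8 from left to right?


chi = sum (-1)^i * rank:
(-1)^0*48=48
(-1)^1*42=-42
(-1)^2*36=36
(-1)^3*70=-70
(-1)^4*24=24
(-1)^5*61=-61
(-1)^6*40=40
(-1)^7*22=-22
(-1)^8*31=31
chi=-16


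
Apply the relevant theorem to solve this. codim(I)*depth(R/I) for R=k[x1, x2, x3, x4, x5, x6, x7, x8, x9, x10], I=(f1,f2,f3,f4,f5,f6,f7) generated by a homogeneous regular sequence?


codim=7, depth=dim(R/I)=10-7=3
Product=7*3=21


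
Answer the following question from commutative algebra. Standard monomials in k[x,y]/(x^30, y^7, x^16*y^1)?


k[x,y]/I, I = (x^30, y^7, x^16*y^1)
Rect: 30x7=210. Corner: (30-16)x(7-1)=84.
dim = 210-84 = 126


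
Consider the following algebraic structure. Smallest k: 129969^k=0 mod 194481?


129969^k mod 194481:
k=1: 129969
k=2: 99225
k=3: 138915
k=4: 0
First zero at k = 4


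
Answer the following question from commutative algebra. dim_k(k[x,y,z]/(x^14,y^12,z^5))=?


Basis: x^iy^jz^k, i<14,j<12,k<5
14*12*5=840


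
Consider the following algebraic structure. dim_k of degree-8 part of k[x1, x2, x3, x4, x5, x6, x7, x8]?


C(d+n-1,n-1)=C(15,7)=6435


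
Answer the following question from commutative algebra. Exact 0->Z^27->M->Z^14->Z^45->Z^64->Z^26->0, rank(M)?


Alt sum=0:
(-1)^0*27 + (-1)^1*? + (-1)^2*14 + (-1)^3*45 + (-1)^4*64 + (-1)^5*26=0
rank(M)=34


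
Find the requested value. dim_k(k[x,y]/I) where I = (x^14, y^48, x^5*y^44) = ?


k[x,y]/I, I = (x^14, y^48, x^5*y^44)
Rect: 14x48=672. Corner: (14-5)x(48-44)=36.
dim = 672-36 = 636


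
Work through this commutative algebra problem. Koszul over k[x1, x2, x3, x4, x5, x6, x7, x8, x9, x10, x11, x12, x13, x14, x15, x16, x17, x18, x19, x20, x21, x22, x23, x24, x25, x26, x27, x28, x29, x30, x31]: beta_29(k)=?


C(n,i)=C(31,29)=465


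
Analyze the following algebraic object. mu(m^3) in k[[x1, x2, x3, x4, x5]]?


C(n+d-1,d)=C(7,3)=35


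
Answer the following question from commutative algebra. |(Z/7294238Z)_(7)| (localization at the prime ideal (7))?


7-primary part: 7294238=7^6*62
Size=7^6=117649


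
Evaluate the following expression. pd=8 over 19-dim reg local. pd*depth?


pd+depth=19
depth=19-8=11
pd*depth=8*11=88


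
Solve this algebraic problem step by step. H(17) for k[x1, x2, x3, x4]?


C(d+n-1,n-1)=C(20,3)=1140


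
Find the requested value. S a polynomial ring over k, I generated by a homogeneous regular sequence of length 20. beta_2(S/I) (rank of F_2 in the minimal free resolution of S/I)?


Regular sequence => Koszul complex is the minimal free resolution.
Syz_1 minimally generated by Koszul relations f_i*e_j - f_j*e_i (i<j): mu(Syz_1) = beta_2 = C(m,2) = m(m-1)/2
m=20
20*19/2 = 190


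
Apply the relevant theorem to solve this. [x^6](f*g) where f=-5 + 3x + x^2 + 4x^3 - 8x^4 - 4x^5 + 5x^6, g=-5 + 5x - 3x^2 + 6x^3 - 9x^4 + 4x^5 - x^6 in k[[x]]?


[x^6] = sum a_i*b_j, i+j=6
  -5*-1=5
  3*4=12
  1*-9=-9
  4*6=24
  -8*-3=24
  -4*5=-20
  5*-5=-25
Sum=11


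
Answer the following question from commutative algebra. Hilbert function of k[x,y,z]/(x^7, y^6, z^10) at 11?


Need i<7, j<6, k<10 with i+j+k=11.
For each i, j ranges over max(0,11-i-9)..min(5,11-i):
  i=0: j in [2,5] -> 4
  i=1: j in [1,5] -> 5
  i=2: j in [0,5] -> 6
  i=3: j in [0,5] -> 6
  i=4: j in [0,5] -> 6
  i=5: j in [0,5] -> 6
  i=6: j in [0,5] -> 6
H(11) = 4+5+6+6+6+6+6 = 39


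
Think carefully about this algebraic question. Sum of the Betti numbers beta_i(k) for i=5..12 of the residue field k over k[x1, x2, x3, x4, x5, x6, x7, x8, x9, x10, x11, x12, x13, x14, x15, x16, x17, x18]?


Koszul resolution: beta_i(k)=C(n,i), n=18
C(18,5)=8568, C(18,6)=18564, C(18,7)=31824, C(18,8)=43758, C(18,9)=48620, C(18,10)=43758, C(18,11)=31824, C(18,12)=18564
Sum=245480


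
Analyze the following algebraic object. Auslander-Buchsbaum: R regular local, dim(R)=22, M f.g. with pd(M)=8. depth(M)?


pd+depth=depth(R)=22
depth=22-8=14


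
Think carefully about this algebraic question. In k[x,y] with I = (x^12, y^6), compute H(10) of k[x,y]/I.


k[x,y], I = (x^12, y^6), d = 10
Need i < 12 and d-i < 6.
Range: 5 <= i <= 10.
H(10) = 6


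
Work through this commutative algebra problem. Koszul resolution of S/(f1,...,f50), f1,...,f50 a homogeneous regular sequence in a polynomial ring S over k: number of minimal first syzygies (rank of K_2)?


Regular sequence => Koszul complex is the minimal free resolution.
Syz_1 minimally generated by Koszul relations f_i*e_j - f_j*e_i (i<j): mu(Syz_1) = beta_2 = C(m,2) = m(m-1)/2
m=50
50*49/2 = 1225


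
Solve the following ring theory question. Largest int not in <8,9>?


gcd(8,9)=1 => F=ab-a-b=8*9-8-9=72-17=55


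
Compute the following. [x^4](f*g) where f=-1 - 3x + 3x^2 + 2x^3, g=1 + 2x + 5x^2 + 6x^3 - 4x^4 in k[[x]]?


[x^4] = sum a_i*b_j, i+j=4
  -1*-4=4
  -3*6=-18
  3*5=15
  2*2=4
Sum=5


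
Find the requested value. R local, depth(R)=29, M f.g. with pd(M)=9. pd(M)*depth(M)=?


pd+depth=29
depth=29-9=20
pd*depth=9*20=180


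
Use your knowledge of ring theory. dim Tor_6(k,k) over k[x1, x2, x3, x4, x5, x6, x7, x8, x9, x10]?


Koszul: C(n,i)=C(10,6)=210


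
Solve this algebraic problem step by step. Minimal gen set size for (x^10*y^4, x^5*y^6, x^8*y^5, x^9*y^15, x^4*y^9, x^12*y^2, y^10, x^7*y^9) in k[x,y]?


Remove redundant (divisible by others).
x^9*y^15 redundant.
x^7*y^9 redundant.
Min: x^12*y^2, x^10*y^4, x^8*y^5, x^5*y^6, x^4*y^9, y^10
Count=6


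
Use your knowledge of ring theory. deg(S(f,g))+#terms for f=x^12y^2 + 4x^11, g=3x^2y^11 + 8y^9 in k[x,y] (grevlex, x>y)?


LT(f)=x^12y^2, LT(g)=3x^2y^11
lcm(LM)=x^12y^11
S(f,g) (scaled by 3 to clear denominators) = 3y^9*f - x^10*g = 12x^11y^9 - 8x^10y^9
2 terms, deg 20.
20+2=22


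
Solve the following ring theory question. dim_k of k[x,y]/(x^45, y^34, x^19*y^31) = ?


k[x,y]/I, I = (x^45, y^34, x^19*y^31)
Rect: 45x34=1530. Corner: (45-19)x(34-31)=78.
dim = 1530-78 = 1452


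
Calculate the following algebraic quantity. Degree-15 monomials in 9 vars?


C(d+n-1,n-1)=C(23,8)=490314


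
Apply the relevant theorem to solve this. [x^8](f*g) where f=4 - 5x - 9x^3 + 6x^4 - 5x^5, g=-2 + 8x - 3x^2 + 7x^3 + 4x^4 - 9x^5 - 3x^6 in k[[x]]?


[x^8] = sum a_i*b_j, i+j=8
  -9*-9=81
  6*4=24
  -5*7=-35
Sum=70


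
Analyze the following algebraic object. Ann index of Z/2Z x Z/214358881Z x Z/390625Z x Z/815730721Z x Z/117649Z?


Exponent = lcm of the cyclic orders; pairwise coprime => product.
2^1*11^8*5^8*13^8*7^6=2*214358881*390625*815730721*117649=16071875893974107589413281250


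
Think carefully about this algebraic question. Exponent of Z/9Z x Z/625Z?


Exponent = lcm of the cyclic orders; pairwise coprime => product.
3^2*5^4=9*625=5625


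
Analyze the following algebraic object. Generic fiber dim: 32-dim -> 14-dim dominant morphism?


dim(fiber)=dim(X)-dim(Y)=32-14=18


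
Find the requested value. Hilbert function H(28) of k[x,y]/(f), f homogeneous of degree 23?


H(t)=d for t>=d-1.
d=23, t=28
H(28)=23


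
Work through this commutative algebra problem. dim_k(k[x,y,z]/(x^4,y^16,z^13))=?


Basis: x^iy^jz^k, i<4,j<16,k<13
4*16*13=832


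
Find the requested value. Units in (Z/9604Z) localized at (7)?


Local ring = Z/2401Z.
phi(2401) = 7^3*(7-1) = 2058


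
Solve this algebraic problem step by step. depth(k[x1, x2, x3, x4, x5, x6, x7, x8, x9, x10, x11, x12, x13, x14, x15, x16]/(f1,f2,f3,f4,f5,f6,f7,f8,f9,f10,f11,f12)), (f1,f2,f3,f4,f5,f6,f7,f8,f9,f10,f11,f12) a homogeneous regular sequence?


depth(R)=16
depth(R/I)=16-12=4


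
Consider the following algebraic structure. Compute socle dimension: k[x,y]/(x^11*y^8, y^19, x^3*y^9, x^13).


Socle = ann(m) = span of standard monomials u with x*u, y*u in I (staircase corners).
Minimal generators: x^13, x^11*y^8, x^3*y^9, y^19
Corners: x^2y^18, x^10y^8, x^12y^7
Socle dim=3


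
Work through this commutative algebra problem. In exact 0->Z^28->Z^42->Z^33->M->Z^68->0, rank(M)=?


Alt sum=0:
(-1)^0*28 + (-1)^1*42 + (-1)^2*33 + (-1)^3*? + (-1)^4*68=0
rank(M)=87


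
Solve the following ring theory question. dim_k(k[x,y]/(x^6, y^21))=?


Basis: x^i*y^j, i<6, j<21
6*21=126


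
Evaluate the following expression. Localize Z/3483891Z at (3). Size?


3-primary part: 3483891=3^10*59
Size=3^10=59049


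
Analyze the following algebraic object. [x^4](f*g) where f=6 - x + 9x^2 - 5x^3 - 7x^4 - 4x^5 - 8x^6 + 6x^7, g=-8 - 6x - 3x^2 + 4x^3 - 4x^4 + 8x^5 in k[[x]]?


[x^4] = sum a_i*b_j, i+j=4
  6*-4=-24
  -1*4=-4
  9*-3=-27
  -5*-6=30
  -7*-8=56
Sum=31


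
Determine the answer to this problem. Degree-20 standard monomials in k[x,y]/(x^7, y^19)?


k[x,y], I = (x^7, y^19), d = 20
Need i < 7 and d-i < 19.
Range: 2 <= i <= 6.
H(20) = 5


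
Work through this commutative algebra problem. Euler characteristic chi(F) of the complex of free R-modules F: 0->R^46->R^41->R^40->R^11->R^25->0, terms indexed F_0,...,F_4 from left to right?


chi = sum (-1)^i * rank:
(-1)^0*46=46
(-1)^1*41=-41
(-1)^2*40=40
(-1)^3*11=-11
(-1)^4*25=25
chi=59


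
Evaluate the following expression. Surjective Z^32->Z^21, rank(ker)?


rank(ker) = 32-21 = 11


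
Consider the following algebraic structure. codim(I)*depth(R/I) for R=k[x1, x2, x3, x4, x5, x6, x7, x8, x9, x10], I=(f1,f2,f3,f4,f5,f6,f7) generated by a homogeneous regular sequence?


codim=7, depth=dim(R/I)=10-7=3
Product=7*3=21


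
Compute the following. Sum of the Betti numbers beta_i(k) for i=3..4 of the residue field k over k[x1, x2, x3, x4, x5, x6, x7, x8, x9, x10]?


Koszul resolution: beta_i(k)=C(n,i), n=10
C(10,3)=120, C(10,4)=210
Sum=330


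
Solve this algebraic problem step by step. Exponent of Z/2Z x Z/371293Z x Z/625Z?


Exponent = lcm of the cyclic orders; pairwise coprime => product.
2^1*13^5*5^4=2*371293*625=464116250


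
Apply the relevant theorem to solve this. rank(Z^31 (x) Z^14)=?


rank(M(x)N) = rank(M)*rank(N)
31*14 = 434


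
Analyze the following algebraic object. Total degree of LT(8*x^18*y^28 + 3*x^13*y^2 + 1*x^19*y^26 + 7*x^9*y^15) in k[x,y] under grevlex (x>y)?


LT: 8*x^18*y^28
deg_x=18, deg_y=28
Total=18+28=46


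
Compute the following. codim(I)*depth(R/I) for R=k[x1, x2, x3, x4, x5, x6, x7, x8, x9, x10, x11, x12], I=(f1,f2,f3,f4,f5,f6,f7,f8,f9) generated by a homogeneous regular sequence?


codim=9, depth=dim(R/I)=12-9=3
Product=9*3=27


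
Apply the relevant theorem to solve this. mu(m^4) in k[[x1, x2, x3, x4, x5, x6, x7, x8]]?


C(n+d-1,d)=C(11,4)=330


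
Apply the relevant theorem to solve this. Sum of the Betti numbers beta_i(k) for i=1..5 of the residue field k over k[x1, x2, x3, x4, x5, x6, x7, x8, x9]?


Koszul resolution: beta_i(k)=C(n,i), n=9
C(9,1)=9, C(9,2)=36, C(9,3)=84, C(9,4)=126, C(9,5)=126
Sum=381


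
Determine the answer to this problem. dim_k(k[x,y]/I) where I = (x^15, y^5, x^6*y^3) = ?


k[x,y]/I, I = (x^15, y^5, x^6*y^3)
Rect: 15x5=75. Corner: (15-6)x(5-3)=18.
dim = 75-18 = 57


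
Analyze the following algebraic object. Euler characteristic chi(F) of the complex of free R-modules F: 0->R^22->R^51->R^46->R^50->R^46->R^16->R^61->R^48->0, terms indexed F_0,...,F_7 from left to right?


chi = sum (-1)^i * rank:
(-1)^0*22=22
(-1)^1*51=-51
(-1)^2*46=46
(-1)^3*50=-50
(-1)^4*46=46
(-1)^5*16=-16
(-1)^6*61=61
(-1)^7*48=-48
chi=10


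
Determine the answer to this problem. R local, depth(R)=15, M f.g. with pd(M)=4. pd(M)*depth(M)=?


pd+depth=15
depth=15-4=11
pd*depth=4*11=44


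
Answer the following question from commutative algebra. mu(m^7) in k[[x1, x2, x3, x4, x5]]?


C(n+d-1,d)=C(11,7)=330


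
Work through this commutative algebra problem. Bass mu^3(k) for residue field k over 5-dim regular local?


C(n,i)=C(5,3)=10


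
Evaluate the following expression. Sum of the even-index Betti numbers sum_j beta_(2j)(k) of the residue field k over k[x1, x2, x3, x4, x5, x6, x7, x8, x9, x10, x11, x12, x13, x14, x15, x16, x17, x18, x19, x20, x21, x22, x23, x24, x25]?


Koszul resolution: beta_i(k)=C(n,i), n=25
sum_even C(25,i) = 2^(n-1) = 2^24 = 16777216


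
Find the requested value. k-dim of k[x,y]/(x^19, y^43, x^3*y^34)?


k[x,y]/I, I = (x^19, y^43, x^3*y^34)
Rect: 19x43=817. Corner: (19-3)x(43-34)=144.
dim = 817-144 = 673


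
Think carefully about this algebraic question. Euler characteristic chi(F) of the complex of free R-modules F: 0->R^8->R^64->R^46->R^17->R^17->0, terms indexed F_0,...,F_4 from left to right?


chi = sum (-1)^i * rank:
(-1)^0*8=8
(-1)^1*64=-64
(-1)^2*46=46
(-1)^3*17=-17
(-1)^4*17=17
chi=-10


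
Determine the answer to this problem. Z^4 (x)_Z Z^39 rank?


rank(M(x)N) = rank(M)*rank(N)
4*39 = 156


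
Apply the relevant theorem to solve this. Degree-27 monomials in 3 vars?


C(d+n-1,n-1)=C(29,2)=406


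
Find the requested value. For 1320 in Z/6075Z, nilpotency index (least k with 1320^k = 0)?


1320^k mod 6075:
k=1: 1320
k=2: 4950
k=3: 3375
k=4: 2025
k=5: 0
First zero at k = 5


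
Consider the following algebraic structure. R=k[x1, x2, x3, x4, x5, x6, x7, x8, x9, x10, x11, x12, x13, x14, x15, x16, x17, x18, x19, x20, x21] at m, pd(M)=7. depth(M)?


pd+depth=depth(R)=21
depth=21-7=14


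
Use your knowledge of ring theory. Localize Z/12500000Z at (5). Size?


5-primary part: 12500000=5^8*32
Size=5^8=390625


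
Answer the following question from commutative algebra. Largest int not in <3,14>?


gcd(3,14)=1 => F=ab-a-b=3*14-3-14=42-17=25


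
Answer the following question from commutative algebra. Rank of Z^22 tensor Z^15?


rank(M(x)N) = rank(M)*rank(N)
22*15 = 330


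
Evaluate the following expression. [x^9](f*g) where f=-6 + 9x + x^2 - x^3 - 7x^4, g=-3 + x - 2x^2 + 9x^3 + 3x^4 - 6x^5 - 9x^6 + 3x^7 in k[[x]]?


[x^9] = sum a_i*b_j, i+j=9
  1*3=3
  -1*-9=9
  -7*-6=42
Sum=54


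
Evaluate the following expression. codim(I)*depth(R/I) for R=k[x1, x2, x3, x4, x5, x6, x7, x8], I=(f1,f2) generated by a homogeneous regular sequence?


codim=2, depth=dim(R/I)=8-2=6
Product=2*6=12


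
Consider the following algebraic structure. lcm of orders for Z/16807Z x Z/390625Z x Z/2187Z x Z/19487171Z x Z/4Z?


Exponent = lcm of the cyclic orders; pairwise coprime => product.
7^5*5^8*3^7*11^7*2^2=16807*390625*2187*19487171*4=1119200267366310937500


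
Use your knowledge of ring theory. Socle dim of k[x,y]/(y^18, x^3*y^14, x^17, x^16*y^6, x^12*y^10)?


Socle = ann(m) = span of standard monomials u with x*u, y*u in I (staircase corners).
Minimal generators: x^17, x^16*y^6, x^12*y^10, x^3*y^14, y^18
Corners: x^2y^17, x^11y^13, x^15y^9, x^16y^5
Socle dim=4


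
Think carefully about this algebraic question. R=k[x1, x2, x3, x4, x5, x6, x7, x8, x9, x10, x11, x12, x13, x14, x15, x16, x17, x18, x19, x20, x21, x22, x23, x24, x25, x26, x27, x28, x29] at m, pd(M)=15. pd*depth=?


pd+depth=29
depth=29-15=14
pd*depth=15*14=210


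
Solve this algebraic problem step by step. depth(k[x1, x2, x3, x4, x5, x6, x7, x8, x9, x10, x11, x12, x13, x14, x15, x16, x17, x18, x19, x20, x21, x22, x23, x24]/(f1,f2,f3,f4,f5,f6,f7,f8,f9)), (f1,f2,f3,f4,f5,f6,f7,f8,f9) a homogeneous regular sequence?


depth(R)=24
depth(R/I)=24-9=15


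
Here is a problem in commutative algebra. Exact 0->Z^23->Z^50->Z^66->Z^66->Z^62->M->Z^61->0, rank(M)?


Alt sum=0:
(-1)^0*23 + (-1)^1*50 + (-1)^2*66 + (-1)^3*66 + (-1)^4*62 + (-1)^5*? + (-1)^6*61=0
rank(M)=96


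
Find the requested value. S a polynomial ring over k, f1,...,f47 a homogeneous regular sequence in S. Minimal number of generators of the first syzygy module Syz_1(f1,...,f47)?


Regular sequence => Koszul complex is the minimal free resolution.
Syz_1 minimally generated by Koszul relations f_i*e_j - f_j*e_i (i<j): mu(Syz_1) = beta_2 = C(m,2) = m(m-1)/2
m=47
47*46/2 = 1081
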